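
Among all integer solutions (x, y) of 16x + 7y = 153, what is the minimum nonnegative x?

3

gcd(16, 7) = 1.
1 divides 153, so solutions exist.
By Bézout, 16×(-3) + 7×(7) = 1.
Scale by 153/1 = 153: (x₀, y₀) = (-459, 1071).
General solution: x = -459 + 7t, y = 1071 - 16t for integer t.
x ≥ 0: smallest is -459 mod 7 = 3 (at t = 66), with y = 15.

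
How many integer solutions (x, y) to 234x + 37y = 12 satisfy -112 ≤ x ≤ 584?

19

gcd(234, 37) = 1  (234 = 6*37 + 12, 37 = 3*12 + 1, 12 = 12*1).
Back-substituting, 234*(-3) + 37*(19) = 1.
Scale by 12: particular solution (-36, 228); reduce x mod 37: (1, -6).
General solution: x = 1 + 37t, y = -6 - 234t for integer t.
-112 ≤ 1 + 37t ≤ 584 gives t ∈ [-3, 15], which is 19 values.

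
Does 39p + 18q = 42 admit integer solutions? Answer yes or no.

yes

gcd(39, 18) = 3  (39 = 2×18 + 3, 18 = 6×3).
3 divides 42, so integer solutions exist.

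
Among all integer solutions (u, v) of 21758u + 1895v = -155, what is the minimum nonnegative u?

gcd(21758, 1895):
  21758 = 11·1895 + 913
  1895 = 2·913 + 69
  913 = 13·69 + 16
  69 = 4·16 + 5
  16 = 3·5 + 1
  5 = 5·1
so gcd(21758, 1895) = 1.
1 divides -155, so solutions exist.
Back-substitute for Bézout coefficients:
  1 = 16 - 3·5
  ... = 21758·(357) + 1895·(-4099)
Scale by -155/1 = -155: (u₀, v₀) = (-55335, 635345).
General solution: u = -55335 + 1895t, v = 635345 - 21758t for integer t.
u ≥ 0: smallest is -55335 mod 1895 = 1515 (at t = 30), with v = -17395.

1515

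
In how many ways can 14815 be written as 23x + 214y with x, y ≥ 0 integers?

3

gcd(214, 23) = 1.
By Bézout, 23×(-93) + 214×(10) = 1.
One solution: (151, 53).
General: x = 151 + 214t, y = 53 - 23t.
x ≥ 0 ⇒ t ≥ 0; y ≥ 0 ⇒ t ≤ 2. So t ∈ [0, 2]: 3 solutions.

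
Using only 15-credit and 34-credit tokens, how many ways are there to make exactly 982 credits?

Need nonnegative integers with 15j + 34k = 982.
gcd(15, 34) = 1, and 15·(-9) + 34·(4) = 1.
So (j₀, k₀) = (-8838, 3928); general j = -8838 + 34t, k = 3928 - 15t.
j ≥ 0 ⇒ t ≥ 260; k ≥ 0 ⇒ t ≤ 261. That's 2 values of t.

2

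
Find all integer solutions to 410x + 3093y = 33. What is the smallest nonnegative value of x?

1275

gcd(3093, 410) = 1  (3093 = 7·410 + 223, 410 = 1·223 + 187, 223 = 1·187 + 36, 187 = 5·36 + 7, 36 = 5·7 + 1, 7 = 7·1).
1 divides 33, so solutions exist.
Back-substituting, 410·(-430) + 3093·(57) = 1.
Scale by 33/1 = 33: (x₀, y₀) = (-14190, 1881).
General solution: x = -14190 + 3093t, y = 1881 - 410t for integer t.
x ≥ 0: smallest is -14190 mod 3093 = 1275 (at t = 5), with y = -169.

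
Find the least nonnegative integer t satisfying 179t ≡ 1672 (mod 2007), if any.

1523

gcd(2007, 179):
  2007 = 11·179 + 38
  179 = 4·38 + 27
  38 = 1·27 + 11
  27 = 2·11 + 5
  11 = 2·5 + 1
  5 = 5·1
so gcd(2007, 179) = 1.
1 divides 1672, so solutions exist.
Back-substitute for Bézout coefficients:
  1 = 11 - 2·5
  ... = 179·(-370) + 2007·(33)
So 179·(-370) ≡ 1 (mod 2007); multiply by 1672: t ≡ -618640 (mod 2007).
Smallest nonnegative: t = -618640 mod 2007 = 1523.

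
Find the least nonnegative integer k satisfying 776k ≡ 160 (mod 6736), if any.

712

gcd(6736, 776) = 8  (6736 = 8·776 + 528, 776 = 1·528 + 248, 528 = 2·248 + 32, 248 = 7·32 + 24, 32 = 1·24 + 8, 24 = 3·8).
8 divides 160, so solutions exist.
Back-substituting, 776·(-217) + 6736·(25) = 8.
So 776·(-217) ≡ 8 (mod 6736); multiply by 20: k ≡ -4340 (mod 842).
Smallest nonnegative: k = -4340 mod 842 = 712.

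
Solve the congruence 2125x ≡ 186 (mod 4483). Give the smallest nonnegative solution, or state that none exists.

gcd(4483, 2125):
  4483 = 2×2125 + 233
  2125 = 9×233 + 28
  233 = 8×28 + 9
  28 = 3×9 + 1
  9 = 9×1
so gcd(4483, 2125) = 1.
1 divides 186, so solutions exist.
Back-substitute for Bézout coefficients:
  1 = 28 - 3×9
  ... = 2125×(481) + 4483×(-228)
So 2125×(481) ≡ 1 (mod 4483); multiply by 186: x ≡ 89466 (mod 4483).
Smallest nonnegative: x = 89466 mod 4483 = 4289.

4289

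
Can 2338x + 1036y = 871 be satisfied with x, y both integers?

no

gcd(2338, 1036) = 14  (2338 = 2*1036 + 266, 1036 = 3*266 + 238, 266 = 1*238 + 28, 238 = 8*28 + 14, 28 = 2*14).
14 does not divide 871 (remainder 3), so no integer solutions.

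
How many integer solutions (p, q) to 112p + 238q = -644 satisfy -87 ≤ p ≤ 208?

gcd(238, 112) = 14  (238 = 2×112 + 14, 112 = 8×14).
Back-substituting, 112×(-2) + 238×(1) = 14.
Scale by -46: particular solution (92, -46); reduce p mod 17: (7, -6).
General solution: p = 7 + 17t, q = -6 - 8t for integer t.
-87 ≤ 7 + 17t ≤ 208 gives t ∈ [-5, 11], which is 17 values.

17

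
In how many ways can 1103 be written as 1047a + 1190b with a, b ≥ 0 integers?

0

gcd(1190, 1047) = 1.
By Bézout, 1047·(233) + 1190·(-205) = 1.
One solution: (1149, -1010).
General: a = 1149 + 1190t, b = -1010 - 1047t.
a ≥ 0 ⇒ t ≥ 0; b ≥ 0 ⇒ t ≤ -1. So t ∈ [0, -1]: 0 solutions.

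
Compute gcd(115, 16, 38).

1

gcd(115, 16) = 1.
gcd(1, 38) = 1.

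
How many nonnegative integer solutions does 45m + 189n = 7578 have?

gcd(189, 45) = 9  (189 = 4·45 + 9, 45 = 5·9).
Back-substituting, 45·(-4) + 189·(1) = 9.
Scale by 842: one solution is (-3368, 842). Reduce m mod 21: (13, 37).
General: m = 13 + 21t, n = 37 - 5t.
m ≥ 0 ⇒ t ≥ 0; n ≥ 0 ⇒ t ≤ 7. So t ∈ [0, 7]: 8 solutions.

8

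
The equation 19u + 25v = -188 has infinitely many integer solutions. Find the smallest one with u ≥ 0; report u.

gcd(25, 19) = 1  (25 = 1·19 + 6, 19 = 3·6 + 1, 6 = 6·1).
1 divides -188, so solutions exist.
Back-substituting, 19·(4) + 25·(-3) = 1.
Scale by -188/1 = -188: (u₀, v₀) = (-752, 564).
General solution: u = -752 + 25t, v = 564 - 19t for integer t.
u ≥ 0: smallest is -752 mod 25 = 23 (at t = 31), with v = -25.

23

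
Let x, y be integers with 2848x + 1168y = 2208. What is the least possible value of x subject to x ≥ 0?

18

gcd(2848, 1168):
  2848 = 2*1168 + 512
  1168 = 2*512 + 144
  512 = 3*144 + 80
  144 = 1*80 + 64
  80 = 1*64 + 16
  64 = 4*16
so gcd(2848, 1168) = 16.
16 divides 2208, so solutions exist.
Back-substitute for Bézout coefficients:
  16 = 80 - 1*64
  ... = 2848*(16) + 1168*(-39)
Scale by 2208/16 = 138: (x₀, y₀) = (2208, -5382).
General solution: x = 2208 + 73t, y = -5382 - 178t for integer t.
x ≥ 0: smallest is 2208 mod 73 = 18 (at t = -30), with y = -42.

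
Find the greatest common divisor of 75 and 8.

1

gcd(75, 8):
  75 = 9*8 + 3
  8 = 2*3 + 2
  3 = 1*2 + 1
  2 = 2*1
so gcd(75, 8) = 1.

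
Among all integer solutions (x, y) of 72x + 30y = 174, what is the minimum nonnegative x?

2

gcd(72, 30) = 6.
6 divides 174, so solutions exist.
By Bézout, 72×(-2) + 30×(5) = 6.
Scale by 174/6 = 29: (x₀, y₀) = (-58, 145).
General solution: x = -58 + 5t, y = 145 - 12t for integer t.
x ≥ 0: smallest is -58 mod 5 = 2 (at t = 12), with y = 1.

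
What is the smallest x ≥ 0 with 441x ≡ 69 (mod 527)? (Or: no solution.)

gcd(527, 441) = 1.
1 divides 69, so solutions exist.
By Bézout, 441*(-239) + 527*(200) = 1.
So 441*(-239) ≡ 1 (mod 527); multiply by 69: x ≡ -16491 (mod 527).
Smallest nonnegative: x = -16491 mod 527 = 373.

373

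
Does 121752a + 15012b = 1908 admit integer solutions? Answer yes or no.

yes

gcd(121752, 15012) = 36  (121752 = 8·15012 + 1656, 15012 = 9·1656 + 108, 1656 = 15·108 + 36, 108 = 3·36).
36 divides 1908, so integer solutions exist.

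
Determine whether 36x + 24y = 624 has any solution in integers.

gcd(36, 24) = 12.
12 divides 624, so integer solutions exist.

yes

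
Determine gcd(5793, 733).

1

gcd(5793, 733):
  5793 = 7·733 + 662
  733 = 1·662 + 71
  662 = 9·71 + 23
  71 = 3·23 + 2
  23 = 11·2 + 1
  2 = 2·1
so gcd(5793, 733) = 1.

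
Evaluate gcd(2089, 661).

1

gcd(2089, 661):
  2089 = 3*661 + 106
  661 = 6*106 + 25
  106 = 4*25 + 6
  25 = 4*6 + 1
  6 = 6*1
so gcd(2089, 661) = 1.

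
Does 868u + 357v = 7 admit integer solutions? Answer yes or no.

yes

gcd(868, 357) = 7  (868 = 2×357 + 154, 357 = 2×154 + 49, 154 = 3×49 + 7, 49 = 7×7).
7 divides 7, so integer solutions exist.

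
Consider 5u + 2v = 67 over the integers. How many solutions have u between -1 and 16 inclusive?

gcd(5, 2) = 1.
By Bézout, 5×(1) + 2×(-2) = 1.
Particular solution: (1, 31).
General solution: u = 1 + 2t, v = 31 - 5t for integer t.
-1 ≤ 1 + 2t ≤ 16 gives t ∈ [-1, 7], which is 9 values.

9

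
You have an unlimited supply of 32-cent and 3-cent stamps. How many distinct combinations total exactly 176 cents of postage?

2

Need nonnegative integers with 32j + 3k = 176.
gcd(32, 3) = 1, and 32·(-1) + 3·(11) = 1.
So (j₀, k₀) = (-176, 1936); general j = -176 + 3t, k = 1936 - 32t.
j ≥ 0 ⇒ t ≥ 59; k ≥ 0 ⇒ t ≤ 60. That's 2 values of t.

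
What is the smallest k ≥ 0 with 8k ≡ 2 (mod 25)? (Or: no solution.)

19

gcd(25, 8):
  25 = 3·8 + 1
  8 = 8·1
so gcd(25, 8) = 1.
1 divides 2, so solutions exist.
Back-substitute for Bézout coefficients:
  1 = 25 - 3·8
  ... = 8·(-3) + 25·(1)
So 8·(-3) ≡ 1 (mod 25); multiply by 2: k ≡ -6 (mod 25).
Smallest nonnegative: k = -6 mod 25 = 19.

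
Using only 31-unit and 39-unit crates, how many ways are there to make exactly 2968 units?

2

Need nonnegative integers with 31j + 39k = 2968.
gcd(31, 39) = 1, and 31·(-5) + 39·(4) = 1.
So (j₀, k₀) = (-14840, 11872); general j = -14840 + 39t, k = 11872 - 31t.
j ≥ 0 ⇒ t ≥ 381; k ≥ 0 ⇒ t ≤ 382. That's 2 values of t.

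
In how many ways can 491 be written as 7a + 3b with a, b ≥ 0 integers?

23

gcd(7, 3) = 1  (7 = 2·3 + 1, 3 = 3·1).
Back-substituting, 7·(1) + 3·(-2) = 1.
Scale by 491: one solution is (491, -982). Reduce a mod 3: (2, 159).
General: a = 2 + 3t, b = 159 - 7t.
a ≥ 0 ⇒ t ≥ 0; b ≥ 0 ⇒ t ≤ 22. So t ∈ [0, 22]: 23 solutions.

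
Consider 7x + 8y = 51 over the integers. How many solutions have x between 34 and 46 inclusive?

2

gcd(8, 7) = 1  (8 = 1*7 + 1, 7 = 7*1).
Back-substituting, 7*(-1) + 8*(1) = 1.
Scale by 51: particular solution (-51, 51); reduce x mod 8: (5, 2).
General solution: x = 5 + 8t, y = 2 - 7t for integer t.
34 ≤ 5 + 8t ≤ 46 gives t ∈ [4, 5], which is 2 values.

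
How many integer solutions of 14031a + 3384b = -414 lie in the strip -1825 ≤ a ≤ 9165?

29

gcd(14031, 3384):
  14031 = 4×3384 + 495
  3384 = 6×495 + 414
  495 = 1×414 + 81
  414 = 5×81 + 9
  81 = 9×9
so gcd(14031, 3384) = 9.
Back-substitute for Bézout coefficients:
  9 = 414 - 5×81
  ... = 14031×(-41) + 3384×(170)
Scale by -46: particular solution (1886, -7820); reduce a mod 376: (6, -25).
General solution: a = 6 + 376t, b = -25 - 1559t for integer t.
-1825 ≤ 6 + 376t ≤ 9165 gives t ∈ [-4, 24], which is 29 values.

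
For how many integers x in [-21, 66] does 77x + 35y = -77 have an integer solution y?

18

gcd(77, 35) = 7  (77 = 2*35 + 7, 35 = 5*7).
Back-substituting, 77*(1) + 35*(-2) = 7.
Scale by -11: particular solution (-11, 22); reduce x mod 5: (4, -11).
General solution: x = 4 + 5t, y = -11 - 11t for integer t.
-21 ≤ 4 + 5t ≤ 66 gives t ∈ [-5, 12], which is 18 values.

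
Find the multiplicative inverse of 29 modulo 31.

15

gcd(31, 29):
  31 = 1×29 + 2
  29 = 14×2 + 1
  2 = 2×1
so gcd(31, 29) = 1.
Back-substitute for Bézout coefficients:
  1 = 29 - 14×2
  ... = 29×(15) + 31×(-14)
So 29×15 ≡ 1 (mod 31), and 15 mod 31 = 15.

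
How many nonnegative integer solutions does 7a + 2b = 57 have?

gcd(7, 2) = 1  (7 = 3·2 + 1, 2 = 2·1).
Back-substituting, 7·(1) + 2·(-3) = 1.
Scale by 57: one solution is (57, -171). Reduce a mod 2: (1, 25).
General: a = 1 + 2t, b = 25 - 7t.
a ≥ 0 ⇒ t ≥ 0; b ≥ 0 ⇒ t ≤ 3. So t ∈ [0, 3]: 4 solutions.

4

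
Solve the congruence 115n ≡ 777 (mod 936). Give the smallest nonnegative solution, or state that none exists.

gcd(936, 115):
  936 = 8*115 + 16
  115 = 7*16 + 3
  16 = 5*3 + 1
  3 = 3*1
so gcd(936, 115) = 1.
1 divides 777, so solutions exist.
Back-substitute for Bézout coefficients:
  1 = 16 - 5*3
  ... = 115*(-293) + 936*(36)
So 115*(-293) ≡ 1 (mod 936); multiply by 777: n ≡ -227661 (mod 936).
Smallest nonnegative: n = -227661 mod 936 = 723.

723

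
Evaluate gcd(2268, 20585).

1

gcd(20585, 2268):
  20585 = 9×2268 + 173
  2268 = 13×173 + 19
  173 = 9×19 + 2
  19 = 9×2 + 1
  2 = 2×1
so gcd(20585, 2268) = 1.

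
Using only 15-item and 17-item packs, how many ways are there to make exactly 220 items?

Need nonnegative integers with 15j + 17k = 220.
gcd(15, 17) = 1, and 15·(8) + 17·(-7) = 1.
So (j₀, k₀) = (1760, -1540); general j = 1760 + 17t, k = -1540 - 15t.
j ≥ 0 ⇒ t ≥ -103; k ≥ 0 ⇒ t ≤ -103. That's 1 value of t.

1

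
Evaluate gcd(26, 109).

1

gcd(109, 26) = 1  (109 = 4×26 + 5, 26 = 5×5 + 1, 5 = 5×1).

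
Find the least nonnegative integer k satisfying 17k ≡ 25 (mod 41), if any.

28

gcd(41, 17) = 1  (41 = 2*17 + 7, 17 = 2*7 + 3, 7 = 2*3 + 1, 3 = 3*1).
1 divides 25, so solutions exist.
Back-substituting, 17*(-12) + 41*(5) = 1.
So 17*(-12) ≡ 1 (mod 41); multiply by 25: k ≡ -300 (mod 41).
Smallest nonnegative: k = -300 mod 41 = 28.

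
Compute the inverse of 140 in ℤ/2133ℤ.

1874

gcd(2133, 140) = 1.
By Bézout, 140×(-259) + 2133×(17) = 1.
So 140×-259 ≡ 1 (mod 2133), and -259 mod 2133 = 1874.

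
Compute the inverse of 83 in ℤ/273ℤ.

125

gcd(273, 83):
  273 = 3×83 + 24
  83 = 3×24 + 11
  24 = 2×11 + 2
  11 = 5×2 + 1
  2 = 2×1
so gcd(273, 83) = 1.
Back-substitute for Bézout coefficients:
  1 = 11 - 5×2
  ... = 83×(125) + 273×(-38)
So 83×125 ≡ 1 (mod 273), and 125 mod 273 = 125.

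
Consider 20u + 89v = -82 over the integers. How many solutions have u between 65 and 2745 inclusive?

gcd(89, 20) = 1  (89 = 4*20 + 9, 20 = 2*9 + 2, 9 = 4*2 + 1, 2 = 2*1).
Back-substituting, 20*(-40) + 89*(9) = 1.
Scale by -82: particular solution (3280, -738); reduce u mod 89: (76, -18).
General solution: u = 76 + 89t, v = -18 - 20t for integer t.
65 ≤ 76 + 89t ≤ 2745 gives t ∈ [0, 29], which is 30 values.

30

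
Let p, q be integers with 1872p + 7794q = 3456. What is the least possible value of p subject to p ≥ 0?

235

gcd(7794, 1872) = 18  (7794 = 4*1872 + 306, 1872 = 6*306 + 36, 306 = 8*36 + 18, 36 = 2*18).
18 divides 3456, so solutions exist.
Back-substituting, 1872*(-204) + 7794*(49) = 18.
Scale by 3456/18 = 192: (p₀, q₀) = (-39168, 9408).
General solution: p = -39168 + 433t, q = 9408 - 104t for integer t.
p ≥ 0: smallest is -39168 mod 433 = 235 (at t = 91), with q = -56.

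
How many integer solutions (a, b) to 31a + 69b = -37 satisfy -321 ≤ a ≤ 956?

19

gcd(69, 31) = 1  (69 = 2*31 + 7, 31 = 4*7 + 3, 7 = 2*3 + 1, 3 = 3*1).
Back-substituting, 31*(-20) + 69*(9) = 1.
Scale by -37: particular solution (740, -333); reduce a mod 69: (50, -23).
General solution: a = 50 + 69t, b = -23 - 31t for integer t.
-321 ≤ 50 + 69t ≤ 956 gives t ∈ [-5, 13], which is 19 values.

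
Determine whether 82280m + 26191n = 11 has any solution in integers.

yes

gcd(82280, 26191) = 11  (82280 = 3*26191 + 3707, 26191 = 7*3707 + 242, 3707 = 15*242 + 77, 242 = 3*77 + 11, 77 = 7*11).
11 divides 11, so integer solutions exist.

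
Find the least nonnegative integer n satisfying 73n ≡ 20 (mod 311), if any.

94

gcd(311, 73):
  311 = 4*73 + 19
  73 = 3*19 + 16
  19 = 1*16 + 3
  16 = 5*3 + 1
  3 = 3*1
so gcd(311, 73) = 1.
1 divides 20, so solutions exist.
Back-substitute for Bézout coefficients:
  1 = 16 - 5*3
  ... = 73*(98) + 311*(-23)
So 73*(98) ≡ 1 (mod 311); multiply by 20: n ≡ 1960 (mod 311).
Smallest nonnegative: n = 1960 mod 311 = 94.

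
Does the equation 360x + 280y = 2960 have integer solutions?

gcd(360, 280) = 40  (360 = 1·280 + 80, 280 = 3·80 + 40, 80 = 2·40).
40 divides 2960, so integer solutions exist.

yes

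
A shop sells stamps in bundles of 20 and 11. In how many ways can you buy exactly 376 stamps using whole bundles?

Need nonnegative integers with 20j + 11k = 376.
gcd(20, 11) = 1, and 20·(5) + 11·(-9) = 1.
So (j₀, k₀) = (1880, -3384); general j = 1880 + 11t, k = -3384 - 20t.
j ≥ 0 ⇒ t ≥ -170; k ≥ 0 ⇒ t ≤ -170. That's 1 value of t.

1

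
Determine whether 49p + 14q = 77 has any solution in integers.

gcd(49, 14) = 7  (49 = 3*14 + 7, 14 = 2*7).
7 divides 77, so integer solutions exist.

yes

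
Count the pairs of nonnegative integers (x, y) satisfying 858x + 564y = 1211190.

gcd(858, 564) = 6  (858 = 1*564 + 294, 564 = 1*294 + 270, 294 = 1*270 + 24, 270 = 11*24 + 6, 24 = 4*6).
Back-substituting, 858*(-23) + 564*(35) = 6.
Scale by 201865: one solution is (-4642895, 7065275). Reduce x mod 94: (47, 2076).
General: x = 47 + 94t, y = 2076 - 143t.
x ≥ 0 ⇒ t ≥ 0; y ≥ 0 ⇒ t ≤ 14. So t ∈ [0, 14]: 15 solutions.

15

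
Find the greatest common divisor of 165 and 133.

gcd(165, 133) = 1  (165 = 1*133 + 32, 133 = 4*32 + 5, 32 = 6*5 + 2, 5 = 2*2 + 1, 2 = 2*1).

1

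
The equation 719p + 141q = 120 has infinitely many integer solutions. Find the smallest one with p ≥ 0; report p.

gcd(719, 141):
  719 = 5×141 + 14
  141 = 10×14 + 1
  14 = 14×1
so gcd(719, 141) = 1.
1 divides 120, so solutions exist.
Back-substitute for Bézout coefficients:
  1 = 141 - 10×14
  ... = 719×(-10) + 141×(51)
Scale by 120/1 = 120: (p₀, q₀) = (-1200, 6120).
General solution: p = -1200 + 141t, q = 6120 - 719t for integer t.
p ≥ 0: smallest is -1200 mod 141 = 69 (at t = 9), with q = -351.

69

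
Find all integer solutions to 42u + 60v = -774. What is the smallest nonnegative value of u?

gcd(60, 42):
  60 = 1·42 + 18
  42 = 2·18 + 6
  18 = 3·6
so gcd(60, 42) = 6.
6 divides -774, so solutions exist.
Back-substitute for Bézout coefficients:
  6 = 42 - 2·18
  ... = 42·(3) + 60·(-2)
Scale by -774/6 = -129: (u₀, v₀) = (-387, 258).
General solution: u = -387 + 10t, v = 258 - 7t for integer t.
u ≥ 0: smallest is -387 mod 10 = 3 (at t = 39), with v = -15.

3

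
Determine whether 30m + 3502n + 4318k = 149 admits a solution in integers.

gcd(3502, 30) = 2  (3502 = 116×30 + 22, 30 = 1×22 + 8, 22 = 2×8 + 6, 8 = 1×6 + 2, 6 = 3×2).
gcd(2, 4318) = 2.
2 does not divide 149 (remainder 1), so no integer solutions.

no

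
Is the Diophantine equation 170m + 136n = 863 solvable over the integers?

no

gcd(170, 136) = 34  (170 = 1×136 + 34, 136 = 4×34).
34 does not divide 863 (remainder 13), so no integer solutions.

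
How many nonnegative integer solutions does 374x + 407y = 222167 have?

16

gcd(407, 374) = 11  (407 = 1*374 + 33, 374 = 11*33 + 11, 33 = 3*11).
Back-substituting, 374*(12) + 407*(-11) = 11.
Scale by 20197: one solution is (242364, -222167). Reduce x mod 37: (14, 533).
General: x = 14 + 37t, y = 533 - 34t.
x ≥ 0 ⇒ t ≥ 0; y ≥ 0 ⇒ t ≤ 15. So t ∈ [0, 15]: 16 solutions.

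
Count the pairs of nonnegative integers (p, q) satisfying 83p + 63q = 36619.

gcd(83, 63) = 1.
By Bézout, 83×(-22) + 63×(29) = 1.
One solution: (26, 547).
General: p = 26 + 63t, q = 547 - 83t.
p ≥ 0 ⇒ t ≥ 0; q ≥ 0 ⇒ t ≤ 6. So t ∈ [0, 6]: 7 solutions.

7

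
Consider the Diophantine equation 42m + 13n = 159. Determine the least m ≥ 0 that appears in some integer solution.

1

gcd(42, 13):
  42 = 3*13 + 3
  13 = 4*3 + 1
  3 = 3*1
so gcd(42, 13) = 1.
1 divides 159, so solutions exist.
Back-substitute for Bézout coefficients:
  1 = 13 - 4*3
  ... = 42*(-4) + 13*(13)
Scale by 159/1 = 159: (m₀, n₀) = (-636, 2067).
General solution: m = -636 + 13t, n = 2067 - 42t for integer t.
m ≥ 0: smallest is -636 mod 13 = 1 (at t = 49), with n = 9.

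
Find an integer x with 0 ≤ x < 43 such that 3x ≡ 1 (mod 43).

gcd(43, 3):
  43 = 14·3 + 1
  3 = 3·1
so gcd(43, 3) = 1.
Back-substitute for Bézout coefficients:
  1 = 43 - 14·3
  ... = 3·(-14) + 43·(1)
So 3·-14 ≡ 1 (mod 43), and -14 mod 43 = 29.

29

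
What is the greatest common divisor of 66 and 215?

gcd(215, 66) = 1  (215 = 3×66 + 17, 66 = 3×17 + 15, 17 = 1×15 + 2, 15 = 7×2 + 1, 2 = 2×1).

1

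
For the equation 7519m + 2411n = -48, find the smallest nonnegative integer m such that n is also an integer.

944

gcd(7519, 2411) = 1.
1 divides -48, so solutions exist.
By Bézout, 7519·(784) + 2411·(-2445) = 1.
Scale by -48/1 = -48: (m₀, n₀) = (-37632, 117360).
General solution: m = -37632 + 2411t, n = 117360 - 7519t for integer t.
m ≥ 0: smallest is -37632 mod 2411 = 944 (at t = 16), with n = -2944.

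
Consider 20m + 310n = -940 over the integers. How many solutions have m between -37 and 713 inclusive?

24

gcd(310, 20) = 10  (310 = 15·20 + 10, 20 = 2·10).
Back-substituting, 20·(-15) + 310·(1) = 10.
Scale by -94: particular solution (1410, -94); reduce m mod 31: (15, -4).
General solution: m = 15 + 31t, n = -4 - 2t for integer t.
-37 ≤ 15 + 31t ≤ 713 gives t ∈ [-1, 22], which is 24 values.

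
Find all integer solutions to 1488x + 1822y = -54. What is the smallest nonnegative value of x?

202

gcd(1822, 1488):
  1822 = 1×1488 + 334
  1488 = 4×334 + 152
  334 = 2×152 + 30
  152 = 5×30 + 2
  30 = 15×2
so gcd(1822, 1488) = 2.
2 divides -54, so solutions exist.
Back-substitute for Bézout coefficients:
  2 = 152 - 5×30
  ... = 1488×(60) + 1822×(-49)
Scale by -54/2 = -27: (x₀, y₀) = (-1620, 1323).
General solution: x = -1620 + 911t, y = 1323 - 744t for integer t.
x ≥ 0: smallest is -1620 mod 911 = 202 (at t = 2), with y = -165.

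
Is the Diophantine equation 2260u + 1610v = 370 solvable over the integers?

yes

gcd(2260, 1610) = 10.
10 divides 370, so integer solutions exist.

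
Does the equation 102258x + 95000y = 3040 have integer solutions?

yes

gcd(102258, 95000):
  102258 = 1*95000 + 7258
  95000 = 13*7258 + 646
  7258 = 11*646 + 152
  646 = 4*152 + 38
  152 = 4*38
so gcd(102258, 95000) = 38.
38 divides 3040, so integer solutions exist.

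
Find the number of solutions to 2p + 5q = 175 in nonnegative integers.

gcd(5, 2) = 1  (5 = 2·2 + 1, 2 = 2·1).
Back-substituting, 2·(-2) + 5·(1) = 1.
Scale by 175: one solution is (-350, 175). Reduce p mod 5: (0, 35).
General: p = 0 + 5t, q = 35 - 2t.
p ≥ 0 ⇒ t ≥ 0; q ≥ 0 ⇒ t ≤ 17. So t ∈ [0, 17]: 18 solutions.

18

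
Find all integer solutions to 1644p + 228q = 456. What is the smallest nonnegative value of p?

gcd(1644, 228) = 12  (1644 = 7·228 + 48, 228 = 4·48 + 36, 48 = 1·36 + 12, 36 = 3·12).
12 divides 456, so solutions exist.
Back-substituting, 1644·(5) + 228·(-36) = 12.
Scale by 456/12 = 38: (p₀, q₀) = (190, -1368).
General solution: p = 190 + 19t, q = -1368 - 137t for integer t.
p ≥ 0: smallest is 190 mod 19 = 0 (at t = -10), with q = 2.

0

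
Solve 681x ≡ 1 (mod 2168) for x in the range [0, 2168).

1665

gcd(2168, 681) = 1.
By Bézout, 681·(-503) + 2168·(158) = 1.
So 681·-503 ≡ 1 (mod 2168), and -503 mod 2168 = 1665.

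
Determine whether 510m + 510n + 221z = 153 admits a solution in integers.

gcd(510, 510) = 510  (510 = 1*510).
gcd(510, 221) = 17.
17 divides 153, so integer solutions exist.

yes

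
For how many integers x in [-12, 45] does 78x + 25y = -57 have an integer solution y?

2

gcd(78, 25) = 1  (78 = 3×25 + 3, 25 = 8×3 + 1, 3 = 3×1).
Back-substituting, 78×(-8) + 25×(25) = 1.
Scale by -57: particular solution (456, -1425); reduce x mod 25: (6, -21).
General solution: x = 6 + 25t, y = -21 - 78t for integer t.
-12 ≤ 6 + 25t ≤ 45 gives t ∈ [0, 1], which is 2 values.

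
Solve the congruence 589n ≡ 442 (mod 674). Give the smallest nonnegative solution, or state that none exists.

534

gcd(674, 589) = 1.
1 divides 442, so solutions exist.
By Bézout, 589*(111) + 674*(-97) = 1.
So 589*(111) ≡ 1 (mod 674); multiply by 442: n ≡ 49062 (mod 674).
Smallest nonnegative: n = 49062 mod 674 = 534.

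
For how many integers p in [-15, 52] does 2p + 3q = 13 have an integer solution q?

gcd(3, 2) = 1  (3 = 1·2 + 1, 2 = 2·1).
Back-substituting, 2·(-1) + 3·(1) = 1.
Scale by 13: particular solution (-13, 13); reduce p mod 3: (2, 3).
General solution: p = 2 + 3t, q = 3 - 2t for integer t.
-15 ≤ 2 + 3t ≤ 52 gives t ∈ [-5, 16], which is 22 values.

22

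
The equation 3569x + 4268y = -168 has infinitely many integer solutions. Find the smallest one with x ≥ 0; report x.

1832

gcd(4268, 3569) = 1  (4268 = 1×3569 + 699, 3569 = 5×699 + 74, 699 = 9×74 + 33, 74 = 2×33 + 8, 33 = 4×8 + 1, 8 = 8×1).
1 divides -168, so solutions exist.
Back-substituting, 3569×(-519) + 4268×(434) = 1.
Scale by -168/1 = -168: (x₀, y₀) = (87192, -72912).
General solution: x = 87192 + 4268t, y = -72912 - 3569t for integer t.
x ≥ 0: smallest is 87192 mod 4268 = 1832 (at t = -20), with y = -1532.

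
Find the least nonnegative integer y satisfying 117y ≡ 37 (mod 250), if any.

11

gcd(250, 117):
  250 = 2×117 + 16
  117 = 7×16 + 5
  16 = 3×5 + 1
  5 = 5×1
so gcd(250, 117) = 1.
1 divides 37, so solutions exist.
Back-substitute for Bézout coefficients:
  1 = 16 - 3×5
  ... = 117×(-47) + 250×(22)
So 117×(-47) ≡ 1 (mod 250); multiply by 37: y ≡ -1739 (mod 250).
Smallest nonnegative: y = -1739 mod 250 = 11.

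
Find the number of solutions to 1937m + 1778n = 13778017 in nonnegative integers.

4

gcd(1937, 1778) = 1.
By Bézout, 1937·(-123) + 1778·(134) = 1.
One solution: (1053, 6602).
General: m = 1053 + 1778t, n = 6602 - 1937t.
m ≥ 0 ⇒ t ≥ 0; n ≥ 0 ⇒ t ≤ 3. So t ∈ [0, 3]: 4 solutions.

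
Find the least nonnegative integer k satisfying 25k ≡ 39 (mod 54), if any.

gcd(54, 25) = 1  (54 = 2·25 + 4, 25 = 6·4 + 1, 4 = 4·1).
1 divides 39, so solutions exist.
Back-substituting, 25·(13) + 54·(-6) = 1.
So 25·(13) ≡ 1 (mod 54); multiply by 39: k ≡ 507 (mod 54).
Smallest nonnegative: k = 507 mod 54 = 21.

21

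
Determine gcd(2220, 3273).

3

gcd(3273, 2220) = 3  (3273 = 1·2220 + 1053, 2220 = 2·1053 + 114, 1053 = 9·114 + 27, 114 = 4·27 + 6, 27 = 4·6 + 3, 6 = 2·3).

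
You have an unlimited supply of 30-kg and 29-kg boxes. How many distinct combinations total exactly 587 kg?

1

Need nonnegative integers with 30j + 29k = 587.
gcd(30, 29) = 1, and 30·(1) + 29·(-1) = 1.
So (j₀, k₀) = (587, -587); general j = 587 + 29t, k = -587 - 30t.
j ≥ 0 ⇒ t ≥ -20; k ≥ 0 ⇒ t ≤ -20. That's 1 value of t.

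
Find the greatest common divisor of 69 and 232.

gcd(232, 69) = 1  (232 = 3·69 + 25, 69 = 2·25 + 19, 25 = 1·19 + 6, 19 = 3·6 + 1, 6 = 6·1).

1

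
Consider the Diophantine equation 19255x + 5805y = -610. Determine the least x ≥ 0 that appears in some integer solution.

gcd(19255, 5805) = 5.
5 divides -610, so solutions exist.
By Bézout, 19255×(224) + 5805×(-743) = 5.
Scale by -610/5 = -122: (x₀, y₀) = (-27328, 90646).
General solution: x = -27328 + 1161t, y = 90646 - 3851t for integer t.
x ≥ 0: smallest is -27328 mod 1161 = 536 (at t = 24), with y = -1778.

536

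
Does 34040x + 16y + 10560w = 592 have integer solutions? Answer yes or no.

gcd(34040, 16):
  34040 = 2127*16 + 8
  16 = 2*8
so gcd(34040, 16) = 8.
gcd(8, 10560) = 8.
8 divides 592, so integer solutions exist.

yes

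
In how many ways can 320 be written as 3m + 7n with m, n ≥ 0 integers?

gcd(7, 3) = 1  (7 = 2·3 + 1, 3 = 3·1).
Back-substituting, 3·(-2) + 7·(1) = 1.
Scale by 320: one solution is (-640, 320). Reduce m mod 7: (4, 44).
General: m = 4 + 7t, n = 44 - 3t.
m ≥ 0 ⇒ t ≥ 0; n ≥ 0 ⇒ t ≤ 14. So t ∈ [0, 14]: 15 solutions.

15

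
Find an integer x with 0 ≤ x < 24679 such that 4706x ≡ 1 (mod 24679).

22660

gcd(24679, 4706) = 1  (24679 = 5×4706 + 1149, 4706 = 4×1149 + 110, 1149 = 10×110 + 49, 110 = 2×49 + 12, 49 = 4×12 + 1, 12 = 12×1).
Back-substituting, 4706×(-2019) + 24679×(385) = 1.
So 4706×-2019 ≡ 1 (mod 24679), and -2019 mod 24679 = 22660.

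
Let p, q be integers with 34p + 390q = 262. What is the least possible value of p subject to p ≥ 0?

88

gcd(390, 34):
  390 = 11×34 + 16
  34 = 2×16 + 2
  16 = 8×2
so gcd(390, 34) = 2.
2 divides 262, so solutions exist.
Back-substitute for Bézout coefficients:
  2 = 34 - 2×16
  ... = 34×(23) + 390×(-2)
Scale by 262/2 = 131: (p₀, q₀) = (3013, -262).
General solution: p = 3013 + 195t, q = -262 - 17t for integer t.
p ≥ 0: smallest is 3013 mod 195 = 88 (at t = -15), with q = -7.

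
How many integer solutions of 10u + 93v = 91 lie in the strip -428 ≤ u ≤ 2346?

30

gcd(93, 10) = 1  (93 = 9·10 + 3, 10 = 3·3 + 1, 3 = 3·1).
Back-substituting, 10·(28) + 93·(-3) = 1.
Scale by 91: particular solution (2548, -273); reduce u mod 93: (37, -3).
General solution: u = 37 + 93t, v = -3 - 10t for integer t.
-428 ≤ 37 + 93t ≤ 2346 gives t ∈ [-5, 24], which is 30 values.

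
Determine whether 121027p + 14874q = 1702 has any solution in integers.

gcd(121027, 14874):
  121027 = 8·14874 + 2035
  14874 = 7·2035 + 629
  2035 = 3·629 + 148
  629 = 4·148 + 37
  148 = 4·37
so gcd(121027, 14874) = 37.
37 divides 1702, so integer solutions exist.

yes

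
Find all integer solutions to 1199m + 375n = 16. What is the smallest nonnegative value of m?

gcd(1199, 375):
  1199 = 3*375 + 74
  375 = 5*74 + 5
  74 = 14*5 + 4
  5 = 1*4 + 1
  4 = 4*1
so gcd(1199, 375) = 1.
1 divides 16, so solutions exist.
Back-substitute for Bézout coefficients:
  1 = 5 - 1*4
  ... = 1199*(-76) + 375*(243)
Scale by 16/1 = 16: (m₀, n₀) = (-1216, 3888).
General solution: m = -1216 + 375t, n = 3888 - 1199t for integer t.
m ≥ 0: smallest is -1216 mod 375 = 284 (at t = 4), with n = -908.

284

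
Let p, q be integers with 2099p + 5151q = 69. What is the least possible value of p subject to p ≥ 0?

gcd(5151, 2099):
  5151 = 2·2099 + 953
  2099 = 2·953 + 193
  953 = 4·193 + 181
  193 = 1·181 + 12
  181 = 15·12 + 1
  12 = 12·1
so gcd(5151, 2099) = 1.
1 divides 69, so solutions exist.
Back-substitute for Bézout coefficients:
  1 = 181 - 15·12
  ... = 2099·(-427) + 5151·(174)
Scale by 69/1 = 69: (p₀, q₀) = (-29463, 12006).
General solution: p = -29463 + 5151t, q = 12006 - 2099t for integer t.
p ≥ 0: smallest is -29463 mod 5151 = 1443 (at t = 6), with q = -588.

1443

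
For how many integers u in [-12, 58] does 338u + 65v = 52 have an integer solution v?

gcd(338, 65) = 13  (338 = 5·65 + 13, 65 = 5·13).
Back-substituting, 338·(1) + 65·(-5) = 13.
Scale by 4: particular solution (4, -20); reduce u mod 5: (4, -20).
General solution: u = 4 + 5t, v = -20 - 26t for integer t.
-12 ≤ 4 + 5t ≤ 58 gives t ∈ [-3, 10], which is 14 values.

14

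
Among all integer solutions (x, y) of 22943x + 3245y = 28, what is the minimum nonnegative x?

gcd(22943, 3245):
  22943 = 7×3245 + 228
  3245 = 14×228 + 53
  228 = 4×53 + 16
  53 = 3×16 + 5
  16 = 3×5 + 1
  5 = 5×1
so gcd(22943, 3245) = 1.
1 divides 28, so solutions exist.
Back-substitute for Bézout coefficients:
  1 = 16 - 3×5
  ... = 22943×(612) + 3245×(-4327)
Scale by 28/1 = 28: (x₀, y₀) = (17136, -121156).
General solution: x = 17136 + 3245t, y = -121156 - 22943t for integer t.
x ≥ 0: smallest is 17136 mod 3245 = 911 (at t = -5), with y = -6441.

911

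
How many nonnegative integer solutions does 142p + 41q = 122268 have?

gcd(142, 41) = 1.
By Bézout, 142×(13) + 41×(-45) = 1.
One solution: (37, 2854).
General: p = 37 + 41t, q = 2854 - 142t.
p ≥ 0 ⇒ t ≥ 0; q ≥ 0 ⇒ t ≤ 20. So t ∈ [0, 20]: 21 solutions.

21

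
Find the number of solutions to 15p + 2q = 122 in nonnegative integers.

5

gcd(15, 2) = 1.
By Bézout, 15×(1) + 2×(-7) = 1.
One solution: (0, 61).
General: p = 0 + 2t, q = 61 - 15t.
p ≥ 0 ⇒ t ≥ 0; q ≥ 0 ⇒ t ≤ 4. So t ∈ [0, 4]: 5 solutions.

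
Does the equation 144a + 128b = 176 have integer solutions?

yes

gcd(144, 128) = 16  (144 = 1×128 + 16, 128 = 8×16).
16 divides 176, so integer solutions exist.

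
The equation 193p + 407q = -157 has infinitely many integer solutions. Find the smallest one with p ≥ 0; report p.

gcd(407, 193):
  407 = 2*193 + 21
  193 = 9*21 + 4
  21 = 5*4 + 1
  4 = 4*1
so gcd(407, 193) = 1.
1 divides -157, so solutions exist.
Back-substitute for Bézout coefficients:
  1 = 21 - 5*4
  ... = 193*(-97) + 407*(46)
Scale by -157/1 = -157: (p₀, q₀) = (15229, -7222).
General solution: p = 15229 + 407t, q = -7222 - 193t for integer t.
p ≥ 0: smallest is 15229 mod 407 = 170 (at t = -37), with q = -81.

170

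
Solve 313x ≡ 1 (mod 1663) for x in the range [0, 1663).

526

gcd(1663, 313):
  1663 = 5×313 + 98
  313 = 3×98 + 19
  98 = 5×19 + 3
  19 = 6×3 + 1
  3 = 3×1
so gcd(1663, 313) = 1.
Back-substitute for Bézout coefficients:
  1 = 19 - 6×3
  ... = 313×(526) + 1663×(-99)
So 313×526 ≡ 1 (mod 1663), and 526 mod 1663 = 526.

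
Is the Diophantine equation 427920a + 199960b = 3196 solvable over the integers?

no

gcd(427920, 199960):
  427920 = 2·199960 + 28000
  199960 = 7·28000 + 3960
  28000 = 7·3960 + 280
  3960 = 14·280 + 40
  280 = 7·40
so gcd(427920, 199960) = 40.
40 does not divide 3196 (remainder 36), so no integer solutions.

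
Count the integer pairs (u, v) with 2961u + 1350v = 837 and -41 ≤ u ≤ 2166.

gcd(2961, 1350) = 9.
By Bézout, 2961*(-31) + 1350*(68) = 9.
Particular solution: (117, -256).
General solution: u = 117 + 150t, v = -256 - 329t for integer t.
-41 ≤ 117 + 150t ≤ 2166 gives t ∈ [-1, 13], which is 15 values.

15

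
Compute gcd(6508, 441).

gcd(6508, 441):
  6508 = 14*441 + 334
  441 = 1*334 + 107
  334 = 3*107 + 13
  107 = 8*13 + 3
  13 = 4*3 + 1
  3 = 3*1
so gcd(6508, 441) = 1.

1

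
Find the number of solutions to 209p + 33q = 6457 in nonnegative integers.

10

gcd(209, 33) = 11.
By Bézout, 209*(1) + 33*(-6) = 11.
One solution: (2, 183).
General: p = 2 + 3t, q = 183 - 19t.
p ≥ 0 ⇒ t ≥ 0; q ≥ 0 ⇒ t ≤ 9. So t ∈ [0, 9]: 10 solutions.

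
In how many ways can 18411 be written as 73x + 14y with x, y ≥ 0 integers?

gcd(73, 14) = 1  (73 = 5×14 + 3, 14 = 4×3 + 2, 3 = 1×2 + 1, 2 = 2×1).
Back-substituting, 73×(5) + 14×(-26) = 1.
Scale by 18411: one solution is (92055, -478686). Reduce x mod 14: (5, 1289).
General: x = 5 + 14t, y = 1289 - 73t.
x ≥ 0 ⇒ t ≥ 0; y ≥ 0 ⇒ t ≤ 17. So t ∈ [0, 17]: 18 solutions.

18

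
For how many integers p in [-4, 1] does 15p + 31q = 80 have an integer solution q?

0

gcd(31, 15) = 1.
By Bézout, 15*(-2) + 31*(1) = 1.
Particular solution: (26, -10).
General solution: p = 26 + 31t, q = -10 - 15t for integer t.
-4 ≤ 26 + 31t ≤ 1 gives t ∈ [0, -1], which is 0 values.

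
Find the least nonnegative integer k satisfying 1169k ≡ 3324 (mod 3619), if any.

gcd(3619, 1169):
  3619 = 3×1169 + 112
  1169 = 10×112 + 49
  112 = 2×49 + 14
  49 = 3×14 + 7
  14 = 2×7
so gcd(3619, 1169) = 7.
7 does not divide 3324, so the congruence has no solution.

no solution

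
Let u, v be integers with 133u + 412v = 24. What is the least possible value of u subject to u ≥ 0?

248

gcd(412, 133) = 1  (412 = 3·133 + 13, 133 = 10·13 + 3, 13 = 4·3 + 1, 3 = 3·1).
1 divides 24, so solutions exist.
Back-substituting, 133·(-127) + 412·(41) = 1.
Scale by 24/1 = 24: (u₀, v₀) = (-3048, 984).
General solution: u = -3048 + 412t, v = 984 - 133t for integer t.
u ≥ 0: smallest is -3048 mod 412 = 248 (at t = 8), with v = -80.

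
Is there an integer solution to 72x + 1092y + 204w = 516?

gcd(1092, 72):
  1092 = 15·72 + 12
  72 = 6·12
so gcd(1092, 72) = 12.
gcd(12, 204) = 12.
12 divides 516, so integer solutions exist.

yes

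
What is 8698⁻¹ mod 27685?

24257

gcd(27685, 8698) = 1.
By Bézout, 8698×(-3428) + 27685×(1077) = 1.
So 8698×-3428 ≡ 1 (mod 27685), and -3428 mod 27685 = 24257.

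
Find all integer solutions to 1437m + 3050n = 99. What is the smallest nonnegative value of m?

gcd(3050, 1437) = 1  (3050 = 2×1437 + 176, 1437 = 8×176 + 29, 176 = 6×29 + 2, 29 = 14×2 + 1, 2 = 2×1).
1 divides 99, so solutions exist.
Back-substituting, 1437×(1473) + 3050×(-694) = 1.
Scale by 99/1 = 99: (m₀, n₀) = (145827, -68706).
General solution: m = 145827 + 3050t, n = -68706 - 1437t for integer t.
m ≥ 0: smallest is 145827 mod 3050 = 2477 (at t = -47), with n = -1167.

2477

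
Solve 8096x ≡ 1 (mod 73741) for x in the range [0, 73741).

64660

gcd(73741, 8096) = 1.
By Bézout, 8096*(-9081) + 73741*(997) = 1.
So 8096*-9081 ≡ 1 (mod 73741), and -9081 mod 73741 = 64660.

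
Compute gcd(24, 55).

1

gcd(55, 24) = 1  (55 = 2·24 + 7, 24 = 3·7 + 3, 7 = 2·3 + 1, 3 = 3·1).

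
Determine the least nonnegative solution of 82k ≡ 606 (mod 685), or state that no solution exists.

258

gcd(685, 82) = 1.
1 divides 606, so solutions exist.
By Bézout, 82*(-142) + 685*(17) = 1.
So 82*(-142) ≡ 1 (mod 685); multiply by 606: k ≡ -86052 (mod 685).
Smallest nonnegative: k = -86052 mod 685 = 258.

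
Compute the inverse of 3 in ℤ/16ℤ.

gcd(16, 3) = 1.
By Bézout, 3*(-5) + 16*(1) = 1.
So 3*-5 ≡ 1 (mod 16), and -5 mod 16 = 11.

11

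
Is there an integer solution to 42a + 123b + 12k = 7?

no

gcd(123, 42) = 3  (123 = 2×42 + 39, 42 = 1×39 + 3, 39 = 13×3).
gcd(3, 12) = 3.
3 does not divide 7 (remainder 1), so no integer solutions.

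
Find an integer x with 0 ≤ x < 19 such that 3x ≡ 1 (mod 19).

13

gcd(19, 3) = 1.
By Bézout, 3×(-6) + 19×(1) = 1.
So 3×-6 ≡ 1 (mod 19), and -6 mod 19 = 13.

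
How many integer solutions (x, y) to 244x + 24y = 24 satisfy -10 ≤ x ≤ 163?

gcd(244, 24):
  244 = 10*24 + 4
  24 = 6*4
so gcd(244, 24) = 4.
Back-substitute for Bézout coefficients:
  4 = 244 - 10*24
  ... = 244*(1) + 24*(-10)
Scale by 6: particular solution (6, -60); reduce x mod 6: (0, 1).
General solution: x = 0 + 6t, y = 1 - 61t for integer t.
-10 ≤ 0 + 6t ≤ 163 gives t ∈ [-1, 27], which is 29 values.

29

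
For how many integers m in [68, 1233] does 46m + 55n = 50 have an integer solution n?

gcd(55, 46) = 1.
By Bézout, 46×(6) + 55×(-5) = 1.
Particular solution: (25, -20).
General solution: m = 25 + 55t, n = -20 - 46t for integer t.
68 ≤ 25 + 55t ≤ 1233 gives t ∈ [1, 21], which is 21 values.

21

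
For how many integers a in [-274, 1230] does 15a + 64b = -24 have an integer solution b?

gcd(64, 15):
  64 = 4·15 + 4
  15 = 3·4 + 3
  4 = 1·3 + 1
  3 = 3·1
so gcd(64, 15) = 1.
Back-substitute for Bézout coefficients:
  1 = 4 - 1·3
  ... = 15·(-17) + 64·(4)
Scale by -24: particular solution (408, -96); reduce a mod 64: (24, -6).
General solution: a = 24 + 64t, b = -6 - 15t for integer t.
-274 ≤ 24 + 64t ≤ 1230 gives t ∈ [-4, 18], which is 23 values.

23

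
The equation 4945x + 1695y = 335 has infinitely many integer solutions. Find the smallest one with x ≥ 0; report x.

155

gcd(4945, 1695) = 5  (4945 = 2×1695 + 1555, 1695 = 1×1555 + 140, 1555 = 11×140 + 15, 140 = 9×15 + 5, 15 = 3×5).
5 divides 335, so solutions exist.
Back-substituting, 4945×(-109) + 1695×(318) = 5.
Scale by 335/5 = 67: (x₀, y₀) = (-7303, 21306).
General solution: x = -7303 + 339t, y = 21306 - 989t for integer t.
x ≥ 0: smallest is -7303 mod 339 = 155 (at t = 22), with y = -452.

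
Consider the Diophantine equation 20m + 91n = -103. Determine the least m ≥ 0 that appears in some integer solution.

gcd(91, 20) = 1  (91 = 4*20 + 11, 20 = 1*11 + 9, 11 = 1*9 + 2, 9 = 4*2 + 1, 2 = 2*1).
1 divides -103, so solutions exist.
Back-substituting, 20*(41) + 91*(-9) = 1.
Scale by -103/1 = -103: (m₀, n₀) = (-4223, 927).
General solution: m = -4223 + 91t, n = 927 - 20t for integer t.
m ≥ 0: smallest is -4223 mod 91 = 54 (at t = 47), with n = -13.

54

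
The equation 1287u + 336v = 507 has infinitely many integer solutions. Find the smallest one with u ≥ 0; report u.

109

gcd(1287, 336) = 3  (1287 = 3×336 + 279, 336 = 1×279 + 57, 279 = 4×57 + 51, 57 = 1×51 + 6, 51 = 8×6 + 3, 6 = 2×3).
3 divides 507, so solutions exist.
Back-substituting, 1287×(53) + 336×(-203) = 3.
Scale by 507/3 = 169: (u₀, v₀) = (8957, -34307).
General solution: u = 8957 + 112t, v = -34307 - 429t for integer t.
u ≥ 0: smallest is 8957 mod 112 = 109 (at t = -79), with v = -416.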